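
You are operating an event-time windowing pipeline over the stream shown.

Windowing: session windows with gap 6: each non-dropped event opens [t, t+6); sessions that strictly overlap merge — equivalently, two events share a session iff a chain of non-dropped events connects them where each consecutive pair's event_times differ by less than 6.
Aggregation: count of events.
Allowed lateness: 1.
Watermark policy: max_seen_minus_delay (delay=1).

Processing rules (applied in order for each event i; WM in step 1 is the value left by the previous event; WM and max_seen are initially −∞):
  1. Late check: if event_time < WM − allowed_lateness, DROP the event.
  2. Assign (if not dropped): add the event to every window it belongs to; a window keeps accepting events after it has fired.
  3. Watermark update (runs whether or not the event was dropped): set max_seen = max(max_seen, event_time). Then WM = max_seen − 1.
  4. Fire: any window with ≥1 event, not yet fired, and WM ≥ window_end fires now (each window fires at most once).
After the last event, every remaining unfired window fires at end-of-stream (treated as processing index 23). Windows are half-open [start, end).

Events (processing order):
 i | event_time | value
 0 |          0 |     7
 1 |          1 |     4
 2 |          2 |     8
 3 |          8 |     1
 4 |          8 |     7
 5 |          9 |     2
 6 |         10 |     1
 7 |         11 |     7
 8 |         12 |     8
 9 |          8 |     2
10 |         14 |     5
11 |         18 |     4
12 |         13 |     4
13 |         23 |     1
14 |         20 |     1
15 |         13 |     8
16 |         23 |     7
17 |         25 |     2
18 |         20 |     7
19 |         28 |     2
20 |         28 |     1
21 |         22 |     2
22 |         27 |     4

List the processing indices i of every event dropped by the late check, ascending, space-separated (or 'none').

9 12 14 15 18 21

i=0 t=0 v=7: → [0,6); WM=-1
i=1 t=1 v=4: → [0,7); WM=0
i=2 t=2 v=8: → [0,8); WM=1
i=3 t=8 v=1: → [8,14); WM=7
i=4 t=8 v=7: → [8,14); WM=7
i=5 t=9 v=2: → [8,15); WM=8
i=6 t=10 v=1: → [8,16); WM=9
i=7 t=11 v=7: → [8,17); WM=10
i=8 t=12 v=8: → [8,18); WM=11
i=9 t=8 v=2: DROP (t<11-1); WM=11
i=10 t=14 v=5: → [8,20); WM=13
i=11 t=18 v=4: → [8,24); WM=17
i=12 t=13 v=4: DROP (t<17-1); WM=17
i=13 t=23 v=1: → [8,29); WM=22
i=14 t=20 v=1: DROP (t<22-1); WM=22
i=15 t=13 v=8: DROP (t<22-1); WM=22
i=16 t=23 v=7: → [8,29); WM=22
i=17 t=25 v=2: → [8,31); WM=24
i=18 t=20 v=7: DROP (t<24-1); WM=24
i=19 t=28 v=2: → [8,34); WM=27
i=20 t=28 v=1: → [8,34); WM=27
i=21 t=22 v=2: DROP (t<27-1); WM=27
i=22 t=27 v=4: → [8,34); WM=27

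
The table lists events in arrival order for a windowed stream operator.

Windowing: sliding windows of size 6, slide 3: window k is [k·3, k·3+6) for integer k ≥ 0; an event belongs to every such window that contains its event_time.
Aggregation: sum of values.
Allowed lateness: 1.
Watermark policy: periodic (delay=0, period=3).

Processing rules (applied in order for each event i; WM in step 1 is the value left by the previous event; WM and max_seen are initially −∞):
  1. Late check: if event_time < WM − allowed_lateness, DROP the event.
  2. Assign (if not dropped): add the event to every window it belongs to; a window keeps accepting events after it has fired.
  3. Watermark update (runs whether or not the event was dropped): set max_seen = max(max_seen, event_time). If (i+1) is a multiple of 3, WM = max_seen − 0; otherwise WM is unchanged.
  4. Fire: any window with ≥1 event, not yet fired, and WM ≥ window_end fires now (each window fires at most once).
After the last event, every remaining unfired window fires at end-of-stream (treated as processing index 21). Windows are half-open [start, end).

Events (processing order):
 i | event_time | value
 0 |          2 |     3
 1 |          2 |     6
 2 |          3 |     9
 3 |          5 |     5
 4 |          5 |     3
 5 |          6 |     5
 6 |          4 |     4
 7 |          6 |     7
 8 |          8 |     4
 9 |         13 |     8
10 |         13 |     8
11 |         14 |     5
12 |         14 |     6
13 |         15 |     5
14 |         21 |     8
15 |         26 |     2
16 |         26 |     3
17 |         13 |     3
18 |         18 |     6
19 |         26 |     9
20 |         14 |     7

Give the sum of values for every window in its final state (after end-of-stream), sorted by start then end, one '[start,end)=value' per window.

i=0 t=2 v=3: → [0,6); WM=−∞
i=1 t=2 v=6: → [0,6); WM=−∞
i=2 t=3 v=9: → [3,9),[0,6); WM=3
i=3 t=5 v=5: → [3,9),[0,6); WM=3
i=4 t=5 v=3: → [3,9),[0,6); WM=3
i=5 t=6 v=5: → [6,12),[3,9); WM=6; [0,6) fires=26
i=6 t=4 v=4: DROP (t<6-1); WM=6
i=7 t=6 v=7: → [6,12),[3,9); WM=6
i=8 t=8 v=4: → [6,12),[3,9); WM=8
i=9 t=13 v=8: → [12,18),[9,15); WM=8
i=10 t=13 v=8: → [12,18),[9,15); WM=8
i=11 t=14 v=5: → [12,18),[9,15); WM=14; [3,9) fires=33 [6,12) fires=16
i=12 t=14 v=6: → [12,18),[9,15); WM=14
i=13 t=15 v=5: → [15,21),[12,18); WM=14
i=14 t=21 v=8: → [21,27),[18,24); WM=21; [9,15) fires=27 [12,18) fires=32 [15,21) fires=5
i=15 t=26 v=2: → [24,30),[21,27); WM=21
i=16 t=26 v=3: → [24,30),[21,27); WM=21
i=17 t=13 v=3: DROP (t<21-1); WM=26; [18,24) fires=8
i=18 t=18 v=6: DROP (t<26-1); WM=26
i=19 t=26 v=9: → [24,30),[21,27); WM=26
i=20 t=14 v=7: DROP (t<26-1); WM=26

[0,6)=26 [3,9)=33 [6,12)=16 [9,15)=27 [12,18)=32 [15,21)=5 [18,24)=8 [21,27)=22 [24,30)=14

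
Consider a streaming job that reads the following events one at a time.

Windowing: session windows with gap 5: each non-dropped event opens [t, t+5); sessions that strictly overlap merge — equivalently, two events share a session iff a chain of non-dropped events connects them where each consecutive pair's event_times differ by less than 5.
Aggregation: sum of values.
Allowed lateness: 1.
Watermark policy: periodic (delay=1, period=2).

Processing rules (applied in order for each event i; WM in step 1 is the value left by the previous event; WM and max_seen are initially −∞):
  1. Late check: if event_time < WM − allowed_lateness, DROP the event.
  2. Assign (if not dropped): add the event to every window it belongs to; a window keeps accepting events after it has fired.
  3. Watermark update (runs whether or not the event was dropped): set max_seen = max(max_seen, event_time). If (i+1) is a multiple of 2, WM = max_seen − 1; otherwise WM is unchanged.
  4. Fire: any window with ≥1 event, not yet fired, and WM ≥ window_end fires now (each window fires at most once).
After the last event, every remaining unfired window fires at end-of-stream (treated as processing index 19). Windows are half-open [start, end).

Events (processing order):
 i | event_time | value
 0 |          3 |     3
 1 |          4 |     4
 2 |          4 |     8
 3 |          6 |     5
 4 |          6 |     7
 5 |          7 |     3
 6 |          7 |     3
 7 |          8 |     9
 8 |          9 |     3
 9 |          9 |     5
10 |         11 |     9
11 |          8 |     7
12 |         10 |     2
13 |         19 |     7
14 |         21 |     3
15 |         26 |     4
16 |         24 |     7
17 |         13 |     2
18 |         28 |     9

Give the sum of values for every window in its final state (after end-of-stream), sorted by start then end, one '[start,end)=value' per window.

i=0 t=3 v=3: → [3,8); WM=−∞
i=1 t=4 v=4: → [3,9); WM=3
i=2 t=4 v=8: → [3,9); WM=3
i=3 t=6 v=5: → [3,11); WM=5
i=4 t=6 v=7: → [3,11); WM=5
i=5 t=7 v=3: → [3,12); WM=6
i=6 t=7 v=3: → [3,12); WM=6
i=7 t=8 v=9: → [3,13); WM=7
i=8 t=9 v=3: → [3,14); WM=7
i=9 t=9 v=5: → [3,14); WM=8
i=10 t=11 v=9: → [3,16); WM=8
i=11 t=8 v=7: → [3,16); WM=10
i=12 t=10 v=2: → [3,16); WM=10
i=13 t=19 v=7: → [19,24); WM=18
i=14 t=21 v=3: → [19,26); WM=18
i=15 t=26 v=4: → [26,31); WM=25
i=16 t=24 v=7: → [19,31); WM=25
i=17 t=13 v=2: DROP (t<25-1); WM=25
i=18 t=28 v=9: → [19,33); WM=25

[3,16)=68 [19,33)=30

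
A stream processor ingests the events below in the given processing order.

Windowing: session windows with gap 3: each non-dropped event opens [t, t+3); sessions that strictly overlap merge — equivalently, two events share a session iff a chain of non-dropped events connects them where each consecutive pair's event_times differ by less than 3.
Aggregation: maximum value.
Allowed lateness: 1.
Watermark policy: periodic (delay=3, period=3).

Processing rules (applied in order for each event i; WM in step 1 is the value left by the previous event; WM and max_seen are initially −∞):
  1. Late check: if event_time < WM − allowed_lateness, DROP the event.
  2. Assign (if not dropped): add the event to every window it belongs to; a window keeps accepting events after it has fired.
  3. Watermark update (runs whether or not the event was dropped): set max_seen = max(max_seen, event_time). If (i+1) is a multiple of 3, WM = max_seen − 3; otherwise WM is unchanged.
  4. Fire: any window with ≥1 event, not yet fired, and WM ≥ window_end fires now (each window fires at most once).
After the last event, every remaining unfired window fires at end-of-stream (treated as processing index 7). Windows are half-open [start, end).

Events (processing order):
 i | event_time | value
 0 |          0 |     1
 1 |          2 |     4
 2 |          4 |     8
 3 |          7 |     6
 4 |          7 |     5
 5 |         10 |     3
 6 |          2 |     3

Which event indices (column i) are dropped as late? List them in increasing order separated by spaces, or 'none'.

6

i=0 t=0 v=1: → [0,3); WM=−∞
i=1 t=2 v=4: → [0,5); WM=−∞
i=2 t=4 v=8: → [0,7); WM=1
i=3 t=7 v=6: → [7,10); WM=1
i=4 t=7 v=5: → [7,10); WM=1
i=5 t=10 v=3: → [10,13); WM=7
i=6 t=2 v=3: DROP (t<7-1); WM=7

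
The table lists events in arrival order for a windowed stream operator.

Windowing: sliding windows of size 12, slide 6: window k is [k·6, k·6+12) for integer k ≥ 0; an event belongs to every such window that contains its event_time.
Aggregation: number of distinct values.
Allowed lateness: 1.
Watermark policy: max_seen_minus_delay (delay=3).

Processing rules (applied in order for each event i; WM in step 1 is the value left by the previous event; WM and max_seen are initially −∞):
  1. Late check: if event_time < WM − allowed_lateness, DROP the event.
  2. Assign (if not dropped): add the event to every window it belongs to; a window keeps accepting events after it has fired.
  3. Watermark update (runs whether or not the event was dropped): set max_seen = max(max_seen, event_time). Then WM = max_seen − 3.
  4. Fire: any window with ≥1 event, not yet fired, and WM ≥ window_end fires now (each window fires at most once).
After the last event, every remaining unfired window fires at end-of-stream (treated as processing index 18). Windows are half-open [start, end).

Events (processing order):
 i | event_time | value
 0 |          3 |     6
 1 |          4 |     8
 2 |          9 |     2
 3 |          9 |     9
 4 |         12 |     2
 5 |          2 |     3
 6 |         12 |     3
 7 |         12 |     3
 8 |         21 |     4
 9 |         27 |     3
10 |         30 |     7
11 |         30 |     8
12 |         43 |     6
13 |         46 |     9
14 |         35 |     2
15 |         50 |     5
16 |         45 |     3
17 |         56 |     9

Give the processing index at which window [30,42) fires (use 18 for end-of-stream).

i=0 t=3 v=6: → [0,12); WM=0
i=1 t=4 v=8: → [0,12); WM=1
i=2 t=9 v=2: → [6,18),[0,12); WM=6
i=3 t=9 v=9: → [6,18),[0,12); WM=6
i=4 t=12 v=2: → [12,24),[6,18); WM=9
i=5 t=2 v=3: DROP (t<9-1); WM=9
i=6 t=12 v=3: → [12,24),[6,18); WM=9
i=7 t=12 v=3: → [12,24),[6,18); WM=9
i=8 t=21 v=4: → [18,30),[12,24); WM=18; [0,12) fires=4 [6,18) fires=3
i=9 t=27 v=3: → [24,36),[18,30); WM=24; [12,24) fires=3
i=10 t=30 v=7: → [30,42),[24,36); WM=27
i=11 t=30 v=8: → [30,42),[24,36); WM=27
i=12 t=43 v=6: → [42,54),[36,48); WM=40; [18,30) fires=2 [24,36) fires=3
i=13 t=46 v=9: → [42,54),[36,48); WM=43; [30,42) fires=2
i=14 t=35 v=2: DROP (t<43-1); WM=43
i=15 t=50 v=5: → [48,60),[42,54); WM=47
i=16 t=45 v=3: DROP (t<47-1); WM=47
i=17 t=56 v=9: → [54,66),[48,60); WM=53; [36,48) fires=2

13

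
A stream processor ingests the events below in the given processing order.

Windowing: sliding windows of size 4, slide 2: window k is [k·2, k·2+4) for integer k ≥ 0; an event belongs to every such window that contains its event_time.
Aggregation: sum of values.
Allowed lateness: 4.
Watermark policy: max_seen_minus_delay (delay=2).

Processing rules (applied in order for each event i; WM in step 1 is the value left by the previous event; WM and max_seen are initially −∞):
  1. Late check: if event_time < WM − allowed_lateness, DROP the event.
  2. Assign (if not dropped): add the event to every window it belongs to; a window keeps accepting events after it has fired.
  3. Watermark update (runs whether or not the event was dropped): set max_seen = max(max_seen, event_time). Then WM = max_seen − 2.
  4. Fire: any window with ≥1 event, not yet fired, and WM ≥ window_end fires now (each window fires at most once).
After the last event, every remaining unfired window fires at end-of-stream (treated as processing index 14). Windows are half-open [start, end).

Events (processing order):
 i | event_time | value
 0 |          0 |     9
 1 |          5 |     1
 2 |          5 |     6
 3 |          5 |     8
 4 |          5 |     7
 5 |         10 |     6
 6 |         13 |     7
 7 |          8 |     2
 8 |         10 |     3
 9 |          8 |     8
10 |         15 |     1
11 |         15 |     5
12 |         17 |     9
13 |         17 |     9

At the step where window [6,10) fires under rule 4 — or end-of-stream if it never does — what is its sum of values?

2

i=0 t=0 v=9: → [0,4); WM=-2
i=1 t=5 v=1: → [4,8),[2,6); WM=3
i=2 t=5 v=6: → [4,8),[2,6); WM=3
i=3 t=5 v=8: → [4,8),[2,6); WM=3
i=4 t=5 v=7: → [4,8),[2,6); WM=3
i=5 t=10 v=6: → [10,14),[8,12); WM=8; [0,4) fires=9 [2,6) fires=22 [4,8) fires=22
i=6 t=13 v=7: → [12,16),[10,14); WM=11
i=7 t=8 v=2: → [8,12),[6,10); WM=11; [6,10) fires=2
i=8 t=10 v=3: → [10,14),[8,12); WM=11
i=9 t=8 v=8: → [8,12),[6,10); WM=11
i=10 t=15 v=1: → [14,18),[12,16); WM=13; [8,12) fires=19
i=11 t=15 v=5: → [14,18),[12,16); WM=13
i=12 t=17 v=9: → [16,20),[14,18); WM=15; [10,14) fires=16
i=13 t=17 v=9: → [16,20),[14,18); WM=15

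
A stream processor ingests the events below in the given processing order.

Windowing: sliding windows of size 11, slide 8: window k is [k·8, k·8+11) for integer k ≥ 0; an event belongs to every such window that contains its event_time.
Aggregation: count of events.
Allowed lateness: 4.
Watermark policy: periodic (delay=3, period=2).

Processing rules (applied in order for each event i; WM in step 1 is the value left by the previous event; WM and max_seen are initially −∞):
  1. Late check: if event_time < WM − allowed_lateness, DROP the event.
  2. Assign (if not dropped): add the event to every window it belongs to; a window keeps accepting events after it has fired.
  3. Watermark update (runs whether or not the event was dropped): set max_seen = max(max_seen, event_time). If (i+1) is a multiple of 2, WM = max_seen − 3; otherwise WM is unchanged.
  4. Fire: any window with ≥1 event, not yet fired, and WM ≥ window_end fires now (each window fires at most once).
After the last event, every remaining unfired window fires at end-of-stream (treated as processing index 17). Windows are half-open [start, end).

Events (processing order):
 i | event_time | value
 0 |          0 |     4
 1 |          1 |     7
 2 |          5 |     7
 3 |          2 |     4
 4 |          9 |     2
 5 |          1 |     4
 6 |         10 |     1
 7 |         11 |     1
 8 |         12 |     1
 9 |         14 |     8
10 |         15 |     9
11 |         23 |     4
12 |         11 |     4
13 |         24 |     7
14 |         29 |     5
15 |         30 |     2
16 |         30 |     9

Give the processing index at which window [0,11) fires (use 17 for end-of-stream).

i=0 t=0 v=4: → [0,11); WM=−∞
i=1 t=1 v=7: → [0,11); WM=-2
i=2 t=5 v=7: → [0,11); WM=-2
i=3 t=2 v=4: → [0,11); WM=2
i=4 t=9 v=2: → [8,19),[0,11); WM=2
i=5 t=1 v=4: → [0,11); WM=6
i=6 t=10 v=1: → [8,19),[0,11); WM=6
i=7 t=11 v=1: → [8,19); WM=8
i=8 t=12 v=1: → [8,19); WM=8
i=9 t=14 v=8: → [8,19); WM=11; [0,11) fires=7
i=10 t=15 v=9: → [8,19); WM=11
i=11 t=23 v=4: → [16,27); WM=20; [8,19) fires=6
i=12 t=11 v=4: DROP (t<20-4); WM=20
i=13 t=24 v=7: → [24,35),[16,27); WM=21
i=14 t=29 v=5: → [24,35); WM=21
i=15 t=30 v=2: → [24,35); WM=27; [16,27) fires=2
i=16 t=30 v=9: → [24,35); WM=27

9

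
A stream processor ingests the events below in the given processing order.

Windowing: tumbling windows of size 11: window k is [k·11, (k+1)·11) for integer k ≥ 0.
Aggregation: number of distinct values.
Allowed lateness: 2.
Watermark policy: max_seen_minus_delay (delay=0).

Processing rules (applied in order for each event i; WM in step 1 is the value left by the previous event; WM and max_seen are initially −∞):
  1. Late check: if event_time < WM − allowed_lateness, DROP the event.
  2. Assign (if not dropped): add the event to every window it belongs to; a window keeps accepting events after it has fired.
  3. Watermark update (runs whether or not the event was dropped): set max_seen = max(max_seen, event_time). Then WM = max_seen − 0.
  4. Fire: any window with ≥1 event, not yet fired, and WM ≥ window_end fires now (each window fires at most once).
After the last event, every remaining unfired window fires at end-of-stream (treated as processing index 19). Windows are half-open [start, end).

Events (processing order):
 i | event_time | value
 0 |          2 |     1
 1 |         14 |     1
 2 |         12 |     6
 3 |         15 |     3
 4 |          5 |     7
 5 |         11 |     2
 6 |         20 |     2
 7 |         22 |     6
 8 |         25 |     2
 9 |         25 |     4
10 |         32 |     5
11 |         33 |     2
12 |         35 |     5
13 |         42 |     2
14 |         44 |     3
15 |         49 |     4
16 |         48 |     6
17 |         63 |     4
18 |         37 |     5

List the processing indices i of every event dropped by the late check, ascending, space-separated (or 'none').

4 5 18

i=0 t=2 v=1: → [0,11); WM=2
i=1 t=14 v=1: → [11,22); WM=14; [0,11) fires=1
i=2 t=12 v=6: → [11,22); WM=14
i=3 t=15 v=3: → [11,22); WM=15
i=4 t=5 v=7: DROP (t<15-2); WM=15
i=5 t=11 v=2: DROP (t<15-2); WM=15
i=6 t=20 v=2: → [11,22); WM=20
i=7 t=22 v=6: → [22,33); WM=22; [11,22) fires=4
i=8 t=25 v=2: → [22,33); WM=25
i=9 t=25 v=4: → [22,33); WM=25
i=10 t=32 v=5: → [22,33); WM=32
i=11 t=33 v=2: → [33,44); WM=33; [22,33) fires=4
i=12 t=35 v=5: → [33,44); WM=35
i=13 t=42 v=2: → [33,44); WM=42
i=14 t=44 v=3: → [44,55); WM=44; [33,44) fires=2
i=15 t=49 v=4: → [44,55); WM=49
i=16 t=48 v=6: → [44,55); WM=49
i=17 t=63 v=4: → [55,66); WM=63; [44,55) fires=3
i=18 t=37 v=5: DROP (t<63-2); WM=63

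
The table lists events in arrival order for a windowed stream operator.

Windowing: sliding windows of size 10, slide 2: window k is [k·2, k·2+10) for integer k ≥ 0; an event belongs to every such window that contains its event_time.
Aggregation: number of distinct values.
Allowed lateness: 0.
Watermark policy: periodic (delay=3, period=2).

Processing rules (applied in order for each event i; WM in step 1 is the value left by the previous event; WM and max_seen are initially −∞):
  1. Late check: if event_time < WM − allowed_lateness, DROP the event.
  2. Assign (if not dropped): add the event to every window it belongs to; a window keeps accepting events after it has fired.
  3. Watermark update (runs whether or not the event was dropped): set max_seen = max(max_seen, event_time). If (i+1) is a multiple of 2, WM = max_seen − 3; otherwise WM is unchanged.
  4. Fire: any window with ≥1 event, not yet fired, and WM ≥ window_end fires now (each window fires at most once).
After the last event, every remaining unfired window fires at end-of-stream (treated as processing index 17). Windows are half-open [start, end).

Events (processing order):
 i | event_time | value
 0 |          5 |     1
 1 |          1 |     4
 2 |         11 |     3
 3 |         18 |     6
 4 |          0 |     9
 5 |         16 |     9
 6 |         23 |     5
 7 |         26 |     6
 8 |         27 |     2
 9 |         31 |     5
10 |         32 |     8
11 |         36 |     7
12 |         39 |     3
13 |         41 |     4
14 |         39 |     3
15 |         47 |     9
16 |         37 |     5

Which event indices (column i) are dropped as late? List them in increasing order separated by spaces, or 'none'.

4 16

i=0 t=5 v=1: → [4,14),[2,12),[0,10); WM=−∞
i=1 t=1 v=4: → [0,10); WM=2
i=2 t=11 v=3: → [10,20),[8,18),[6,16),[4,14),[2,12); WM=2
i=3 t=18 v=6: → [18,28),[16,26),[14,24),[12,22),[10,20); WM=15; [0,10) fires=2 [2,12) fires=2 [4,14) fires=2
i=4 t=0 v=9: DROP (t<15-0); WM=15
i=5 t=16 v=9: → [16,26),[14,24),[12,22),[10,20),[8,18); WM=15
i=6 t=23 v=5: → [22,32),[20,30),[18,28),[16,26),[14,24); WM=15
i=7 t=26 v=6: → [26,36),[24,34),[22,32),[20,30),[18,28); WM=23; [6,16) fires=1 [8,18) fires=2 [10,20) fires=3 [12,22) fires=2
i=8 t=27 v=2: → [26,36),[24,34),[22,32),[20,30),[18,28); WM=23
i=9 t=31 v=5: → [30,40),[28,38),[26,36),[24,34),[22,32); WM=28; [14,24) fires=3 [16,26) fires=3 [18,28) fires=3
i=10 t=32 v=8: → [32,42),[30,40),[28,38),[26,36),[24,34); WM=28
i=11 t=36 v=7: → [36,46),[34,44),[32,42),[30,40),[28,38); WM=33; [20,30) fires=3 [22,32) fires=3
i=12 t=39 v=3: → [38,48),[36,46),[34,44),[32,42),[30,40); WM=33
i=13 t=41 v=4: → [40,50),[38,48),[36,46),[34,44),[32,42); WM=38; [24,34) fires=4 [26,36) fires=4 [28,38) fires=3
i=14 t=39 v=3: → [38,48),[36,46),[34,44),[32,42),[30,40); WM=38
i=15 t=47 v=9: → [46,56),[44,54),[42,52),[40,50),[38,48); WM=44; [30,40) fires=4 [32,42) fires=4 [34,44) fires=3
i=16 t=37 v=5: DROP (t<44-0); WM=44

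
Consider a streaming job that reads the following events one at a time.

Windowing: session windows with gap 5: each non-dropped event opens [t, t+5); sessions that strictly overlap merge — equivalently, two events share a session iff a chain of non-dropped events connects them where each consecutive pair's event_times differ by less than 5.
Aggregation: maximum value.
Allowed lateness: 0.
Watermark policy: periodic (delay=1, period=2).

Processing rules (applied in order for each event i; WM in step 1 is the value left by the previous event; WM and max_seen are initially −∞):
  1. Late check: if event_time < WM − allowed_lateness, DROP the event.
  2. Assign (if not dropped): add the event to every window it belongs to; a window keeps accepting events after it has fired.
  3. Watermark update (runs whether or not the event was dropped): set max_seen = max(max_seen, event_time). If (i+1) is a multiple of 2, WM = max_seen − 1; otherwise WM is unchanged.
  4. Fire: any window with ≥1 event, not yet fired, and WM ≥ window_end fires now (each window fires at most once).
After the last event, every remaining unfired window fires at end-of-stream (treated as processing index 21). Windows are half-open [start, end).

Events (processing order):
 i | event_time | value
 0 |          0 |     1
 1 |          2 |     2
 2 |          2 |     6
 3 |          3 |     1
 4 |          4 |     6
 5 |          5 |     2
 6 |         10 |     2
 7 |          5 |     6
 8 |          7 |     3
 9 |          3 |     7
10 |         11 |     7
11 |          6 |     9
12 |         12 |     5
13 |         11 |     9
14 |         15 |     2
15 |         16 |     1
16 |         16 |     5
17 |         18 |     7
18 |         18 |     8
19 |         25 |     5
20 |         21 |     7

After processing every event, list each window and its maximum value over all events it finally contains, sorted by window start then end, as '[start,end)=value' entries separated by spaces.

i=0 t=0 v=1: → [0,5); WM=−∞
i=1 t=2 v=2: → [0,7); WM=1
i=2 t=2 v=6: → [0,7); WM=1
i=3 t=3 v=1: → [0,8); WM=2
i=4 t=4 v=6: → [0,9); WM=2
i=5 t=5 v=2: → [0,10); WM=4
i=6 t=10 v=2: → [10,15); WM=4
i=7 t=5 v=6: → [0,10); WM=9
i=8 t=7 v=3: DROP (t<9-0); WM=9
i=9 t=3 v=7: DROP (t<9-0); WM=9
i=10 t=11 v=7: → [10,16); WM=9
i=11 t=6 v=9: DROP (t<9-0); WM=10
i=12 t=12 v=5: → [10,17); WM=10
i=13 t=11 v=9: → [10,17); WM=11
i=14 t=15 v=2: → [10,20); WM=11
i=15 t=16 v=1: → [10,21); WM=15
i=16 t=16 v=5: → [10,21); WM=15
i=17 t=18 v=7: → [10,23); WM=17
i=18 t=18 v=8: → [10,23); WM=17
i=19 t=25 v=5: → [25,30); WM=24
i=20 t=21 v=7: DROP (t<24-0); WM=24

[0,10)=6 [10,23)=9 [25,30)=5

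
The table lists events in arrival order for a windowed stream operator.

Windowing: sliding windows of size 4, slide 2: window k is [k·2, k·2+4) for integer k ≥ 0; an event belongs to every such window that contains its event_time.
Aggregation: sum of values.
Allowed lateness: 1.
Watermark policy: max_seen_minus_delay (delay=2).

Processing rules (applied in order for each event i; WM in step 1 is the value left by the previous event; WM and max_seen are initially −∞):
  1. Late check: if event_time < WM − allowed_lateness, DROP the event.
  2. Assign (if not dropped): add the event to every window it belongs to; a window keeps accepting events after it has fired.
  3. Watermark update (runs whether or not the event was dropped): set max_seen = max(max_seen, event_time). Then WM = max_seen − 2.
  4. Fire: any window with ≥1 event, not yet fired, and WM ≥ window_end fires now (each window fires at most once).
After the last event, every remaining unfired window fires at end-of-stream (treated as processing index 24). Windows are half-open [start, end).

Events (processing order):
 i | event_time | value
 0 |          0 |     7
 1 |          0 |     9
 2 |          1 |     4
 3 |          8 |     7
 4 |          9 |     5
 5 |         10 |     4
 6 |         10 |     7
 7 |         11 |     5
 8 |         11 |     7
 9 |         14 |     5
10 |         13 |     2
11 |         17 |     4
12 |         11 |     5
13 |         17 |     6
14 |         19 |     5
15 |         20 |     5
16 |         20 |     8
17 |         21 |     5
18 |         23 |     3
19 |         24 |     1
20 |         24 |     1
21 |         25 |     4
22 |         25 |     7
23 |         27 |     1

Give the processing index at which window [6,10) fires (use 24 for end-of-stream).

i=0 t=0 v=7: → [0,4); WM=-2
i=1 t=0 v=9: → [0,4); WM=-2
i=2 t=1 v=4: → [0,4); WM=-1
i=3 t=8 v=7: → [8,12),[6,10); WM=6; [0,4) fires=20
i=4 t=9 v=5: → [8,12),[6,10); WM=7
i=5 t=10 v=4: → [10,14),[8,12); WM=8
i=6 t=10 v=7: → [10,14),[8,12); WM=8
i=7 t=11 v=5: → [10,14),[8,12); WM=9
i=8 t=11 v=7: → [10,14),[8,12); WM=9
i=9 t=14 v=5: → [14,18),[12,16); WM=12; [6,10) fires=12 [8,12) fires=35
i=10 t=13 v=2: → [12,16),[10,14); WM=12
i=11 t=17 v=4: → [16,20),[14,18); WM=15; [10,14) fires=25
i=12 t=11 v=5: DROP (t<15-1); WM=15
i=13 t=17 v=6: → [16,20),[14,18); WM=15
i=14 t=19 v=5: → [18,22),[16,20); WM=17; [12,16) fires=7
i=15 t=20 v=5: → [20,24),[18,22); WM=18; [14,18) fires=15
i=16 t=20 v=8: → [20,24),[18,22); WM=18
i=17 t=21 v=5: → [20,24),[18,22); WM=19
i=18 t=23 v=3: → [22,26),[20,24); WM=21; [16,20) fires=15
i=19 t=24 v=1: → [24,28),[22,26); WM=22; [18,22) fires=23
i=20 t=24 v=1: → [24,28),[22,26); WM=22
i=21 t=25 v=4: → [24,28),[22,26); WM=23
i=22 t=25 v=7: → [24,28),[22,26); WM=23
i=23 t=27 v=1: → [26,30),[24,28); WM=25; [20,24) fires=21

9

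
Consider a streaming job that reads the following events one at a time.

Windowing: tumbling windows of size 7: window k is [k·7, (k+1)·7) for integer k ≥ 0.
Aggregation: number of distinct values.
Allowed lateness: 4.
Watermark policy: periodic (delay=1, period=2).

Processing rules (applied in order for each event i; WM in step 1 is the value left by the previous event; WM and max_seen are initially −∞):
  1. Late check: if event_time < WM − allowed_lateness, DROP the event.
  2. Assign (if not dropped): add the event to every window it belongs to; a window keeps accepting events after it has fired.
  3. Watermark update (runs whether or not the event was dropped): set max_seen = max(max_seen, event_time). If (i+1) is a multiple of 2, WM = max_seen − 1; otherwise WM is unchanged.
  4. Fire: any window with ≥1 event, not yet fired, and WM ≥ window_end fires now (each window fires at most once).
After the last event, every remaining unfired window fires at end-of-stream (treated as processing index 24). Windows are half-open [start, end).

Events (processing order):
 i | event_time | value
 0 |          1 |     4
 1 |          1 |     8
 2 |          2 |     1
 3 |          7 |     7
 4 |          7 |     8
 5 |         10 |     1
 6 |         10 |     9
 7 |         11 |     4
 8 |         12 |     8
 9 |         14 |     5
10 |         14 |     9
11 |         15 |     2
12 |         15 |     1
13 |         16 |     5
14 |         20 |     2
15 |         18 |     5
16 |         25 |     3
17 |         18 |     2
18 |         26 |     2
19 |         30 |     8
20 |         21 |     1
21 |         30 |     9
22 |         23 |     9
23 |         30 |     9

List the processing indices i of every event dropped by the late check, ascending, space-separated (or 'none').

20 22

i=0 t=1 v=4: → [0,7); WM=−∞
i=1 t=1 v=8: → [0,7); WM=0
i=2 t=2 v=1: → [0,7); WM=0
i=3 t=7 v=7: → [7,14); WM=6
i=4 t=7 v=8: → [7,14); WM=6
i=5 t=10 v=1: → [7,14); WM=9; [0,7) fires=3
i=6 t=10 v=9: → [7,14); WM=9
i=7 t=11 v=4: → [7,14); WM=10
i=8 t=12 v=8: → [7,14); WM=10
i=9 t=14 v=5: → [14,21); WM=13
i=10 t=14 v=9: → [14,21); WM=13
i=11 t=15 v=2: → [14,21); WM=14; [7,14) fires=5
i=12 t=15 v=1: → [14,21); WM=14
i=13 t=16 v=5: → [14,21); WM=15
i=14 t=20 v=2: → [14,21); WM=15
i=15 t=18 v=5: → [14,21); WM=19
i=16 t=25 v=3: → [21,28); WM=19
i=17 t=18 v=2: → [14,21); WM=24; [14,21) fires=4
i=18 t=26 v=2: → [21,28); WM=24
i=19 t=30 v=8: → [28,35); WM=29; [21,28) fires=2
i=20 t=21 v=1: DROP (t<29-4); WM=29
i=21 t=30 v=9: → [28,35); WM=29
i=22 t=23 v=9: DROP (t<29-4); WM=29
i=23 t=30 v=9: → [28,35); WM=29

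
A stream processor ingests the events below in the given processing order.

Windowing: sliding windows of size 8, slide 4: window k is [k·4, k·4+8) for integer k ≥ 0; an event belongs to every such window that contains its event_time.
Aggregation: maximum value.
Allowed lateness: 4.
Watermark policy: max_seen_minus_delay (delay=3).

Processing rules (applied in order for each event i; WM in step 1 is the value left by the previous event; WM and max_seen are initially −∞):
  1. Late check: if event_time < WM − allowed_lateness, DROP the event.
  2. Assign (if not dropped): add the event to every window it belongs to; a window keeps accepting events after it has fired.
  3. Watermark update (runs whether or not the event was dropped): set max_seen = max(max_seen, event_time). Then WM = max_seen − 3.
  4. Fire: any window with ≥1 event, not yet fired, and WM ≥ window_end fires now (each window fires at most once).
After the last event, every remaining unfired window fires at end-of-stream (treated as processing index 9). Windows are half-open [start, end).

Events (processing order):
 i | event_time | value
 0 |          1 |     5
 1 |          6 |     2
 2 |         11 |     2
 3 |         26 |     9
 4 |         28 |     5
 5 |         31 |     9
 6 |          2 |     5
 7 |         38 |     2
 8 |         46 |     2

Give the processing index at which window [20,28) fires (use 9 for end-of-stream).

5

i=0 t=1 v=5: → [0,8); WM=-2
i=1 t=6 v=2: → [4,12),[0,8); WM=3
i=2 t=11 v=2: → [8,16),[4,12); WM=8; [0,8) fires=5
i=3 t=26 v=9: → [24,32),[20,28); WM=23; [4,12) fires=2 [8,16) fires=2
i=4 t=28 v=5: → [28,36),[24,32); WM=25
i=5 t=31 v=9: → [28,36),[24,32); WM=28; [20,28) fires=9
i=6 t=2 v=5: DROP (t<28-4); WM=28
i=7 t=38 v=2: → [36,44),[32,40); WM=35; [24,32) fires=9
i=8 t=46 v=2: → [44,52),[40,48); WM=43; [28,36) fires=9 [32,40) fires=2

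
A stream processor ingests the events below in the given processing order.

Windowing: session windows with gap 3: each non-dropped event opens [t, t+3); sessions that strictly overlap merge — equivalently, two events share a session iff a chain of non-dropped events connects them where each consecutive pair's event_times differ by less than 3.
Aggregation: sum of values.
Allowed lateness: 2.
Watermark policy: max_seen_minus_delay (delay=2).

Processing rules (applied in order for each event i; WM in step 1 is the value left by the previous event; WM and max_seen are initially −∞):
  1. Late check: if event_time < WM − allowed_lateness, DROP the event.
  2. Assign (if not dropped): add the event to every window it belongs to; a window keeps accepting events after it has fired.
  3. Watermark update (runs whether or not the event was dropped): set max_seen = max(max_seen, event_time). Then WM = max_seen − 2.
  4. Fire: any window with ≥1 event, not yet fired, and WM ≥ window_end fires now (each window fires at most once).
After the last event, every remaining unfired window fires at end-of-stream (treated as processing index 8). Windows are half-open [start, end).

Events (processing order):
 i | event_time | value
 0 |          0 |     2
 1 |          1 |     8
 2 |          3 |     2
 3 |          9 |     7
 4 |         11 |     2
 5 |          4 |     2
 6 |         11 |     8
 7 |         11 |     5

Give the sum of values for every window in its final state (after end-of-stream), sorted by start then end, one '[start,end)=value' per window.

[0,6)=12 [9,14)=22

i=0 t=0 v=2: → [0,3); WM=-2
i=1 t=1 v=8: → [0,4); WM=-1
i=2 t=3 v=2: → [0,6); WM=1
i=3 t=9 v=7: → [9,12); WM=7
i=4 t=11 v=2: → [9,14); WM=9
i=5 t=4 v=2: DROP (t<9-2); WM=9
i=6 t=11 v=8: → [9,14); WM=9
i=7 t=11 v=5: → [9,14); WM=9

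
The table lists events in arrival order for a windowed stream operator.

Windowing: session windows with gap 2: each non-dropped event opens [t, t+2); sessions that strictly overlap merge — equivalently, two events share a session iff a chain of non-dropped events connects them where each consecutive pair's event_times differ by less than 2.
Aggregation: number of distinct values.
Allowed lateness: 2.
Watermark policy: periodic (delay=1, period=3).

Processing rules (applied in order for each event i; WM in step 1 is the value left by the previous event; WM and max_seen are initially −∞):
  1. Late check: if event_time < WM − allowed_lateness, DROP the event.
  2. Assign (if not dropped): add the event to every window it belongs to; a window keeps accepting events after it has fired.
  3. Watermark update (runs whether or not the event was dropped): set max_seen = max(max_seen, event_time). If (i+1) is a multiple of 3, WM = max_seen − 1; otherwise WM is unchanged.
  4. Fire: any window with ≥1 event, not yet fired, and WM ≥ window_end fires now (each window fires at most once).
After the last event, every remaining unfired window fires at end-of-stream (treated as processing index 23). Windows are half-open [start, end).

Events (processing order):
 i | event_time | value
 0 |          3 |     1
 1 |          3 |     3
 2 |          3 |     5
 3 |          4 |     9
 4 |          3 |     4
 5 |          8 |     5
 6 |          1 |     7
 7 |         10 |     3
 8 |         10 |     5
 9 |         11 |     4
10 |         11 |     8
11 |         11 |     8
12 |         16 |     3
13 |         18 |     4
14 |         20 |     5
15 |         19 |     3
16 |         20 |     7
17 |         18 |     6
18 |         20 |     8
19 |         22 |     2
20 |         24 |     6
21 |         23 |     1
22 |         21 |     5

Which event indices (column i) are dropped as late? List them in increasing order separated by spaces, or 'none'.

i=0 t=3 v=1: → [3,5); WM=−∞
i=1 t=3 v=3: → [3,5); WM=−∞
i=2 t=3 v=5: → [3,5); WM=2
i=3 t=4 v=9: → [3,6); WM=2
i=4 t=3 v=4: → [3,6); WM=2
i=5 t=8 v=5: → [8,10); WM=7
i=6 t=1 v=7: DROP (t<7-2); WM=7
i=7 t=10 v=3: → [10,12); WM=7
i=8 t=10 v=5: → [10,12); WM=9
i=9 t=11 v=4: → [10,13); WM=9
i=10 t=11 v=8: → [10,13); WM=9
i=11 t=11 v=8: → [10,13); WM=10
i=12 t=16 v=3: → [16,18); WM=10
i=13 t=18 v=4: → [18,20); WM=10
i=14 t=20 v=5: → [20,22); WM=19
i=15 t=19 v=3: → [18,22); WM=19
i=16 t=20 v=7: → [18,22); WM=19
i=17 t=18 v=6: → [18,22); WM=19
i=18 t=20 v=8: → [18,22); WM=19
i=19 t=22 v=2: → [22,24); WM=19
i=20 t=24 v=6: → [24,26); WM=23
i=21 t=23 v=1: → [22,26); WM=23
i=22 t=21 v=5: → [18,26); WM=23

6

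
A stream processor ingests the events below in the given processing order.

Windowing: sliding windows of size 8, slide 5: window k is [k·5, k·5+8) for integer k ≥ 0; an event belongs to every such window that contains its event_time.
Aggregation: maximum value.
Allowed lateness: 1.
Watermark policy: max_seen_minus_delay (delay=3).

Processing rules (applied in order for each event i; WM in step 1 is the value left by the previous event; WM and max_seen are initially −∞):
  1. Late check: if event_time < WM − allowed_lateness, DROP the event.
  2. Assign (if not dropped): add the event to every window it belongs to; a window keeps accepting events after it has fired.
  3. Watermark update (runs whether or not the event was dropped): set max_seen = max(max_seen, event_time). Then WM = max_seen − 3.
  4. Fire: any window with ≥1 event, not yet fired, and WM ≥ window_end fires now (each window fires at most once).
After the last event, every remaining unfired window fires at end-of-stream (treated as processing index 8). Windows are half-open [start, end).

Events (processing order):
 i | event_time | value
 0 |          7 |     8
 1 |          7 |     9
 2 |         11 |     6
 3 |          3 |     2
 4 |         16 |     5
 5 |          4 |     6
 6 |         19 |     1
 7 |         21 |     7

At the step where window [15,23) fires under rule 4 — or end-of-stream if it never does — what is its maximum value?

7

i=0 t=7 v=8: → [5,13),[0,8); WM=4
i=1 t=7 v=9: → [5,13),[0,8); WM=4
i=2 t=11 v=6: → [10,18),[5,13); WM=8; [0,8) fires=9
i=3 t=3 v=2: DROP (t<8-1); WM=8
i=4 t=16 v=5: → [15,23),[10,18); WM=13; [5,13) fires=9
i=5 t=4 v=6: DROP (t<13-1); WM=13
i=6 t=19 v=1: → [15,23); WM=16
i=7 t=21 v=7: → [20,28),[15,23); WM=18; [10,18) fires=6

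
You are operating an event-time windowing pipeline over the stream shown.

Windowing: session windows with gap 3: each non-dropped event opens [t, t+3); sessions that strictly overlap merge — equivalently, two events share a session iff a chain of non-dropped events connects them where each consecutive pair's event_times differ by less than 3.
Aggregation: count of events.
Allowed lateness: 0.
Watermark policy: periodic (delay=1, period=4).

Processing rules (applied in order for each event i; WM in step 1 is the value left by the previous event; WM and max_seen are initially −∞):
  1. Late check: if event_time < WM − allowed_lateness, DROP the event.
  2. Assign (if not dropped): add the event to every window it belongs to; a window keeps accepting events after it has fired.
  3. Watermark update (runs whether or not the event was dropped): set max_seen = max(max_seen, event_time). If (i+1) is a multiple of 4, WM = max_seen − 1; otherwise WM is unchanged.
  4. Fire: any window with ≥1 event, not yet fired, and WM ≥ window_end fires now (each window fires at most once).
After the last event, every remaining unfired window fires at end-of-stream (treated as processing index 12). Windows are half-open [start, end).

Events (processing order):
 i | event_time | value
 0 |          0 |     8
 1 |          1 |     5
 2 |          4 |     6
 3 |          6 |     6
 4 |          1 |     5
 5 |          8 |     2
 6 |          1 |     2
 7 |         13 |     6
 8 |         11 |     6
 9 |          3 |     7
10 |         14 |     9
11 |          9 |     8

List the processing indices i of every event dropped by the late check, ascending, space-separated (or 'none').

i=0 t=0 v=8: → [0,3); WM=−∞
i=1 t=1 v=5: → [0,4); WM=−∞
i=2 t=4 v=6: → [4,7); WM=−∞
i=3 t=6 v=6: → [4,9); WM=5
i=4 t=1 v=5: DROP (t<5-0); WM=5
i=5 t=8 v=2: → [4,11); WM=5
i=6 t=1 v=2: DROP (t<5-0); WM=5
i=7 t=13 v=6: → [13,16); WM=12
i=8 t=11 v=6: DROP (t<12-0); WM=12
i=9 t=3 v=7: DROP (t<12-0); WM=12
i=10 t=14 v=9: → [13,17); WM=12
i=11 t=9 v=8: DROP (t<12-0); WM=13

4 6 8 9 11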